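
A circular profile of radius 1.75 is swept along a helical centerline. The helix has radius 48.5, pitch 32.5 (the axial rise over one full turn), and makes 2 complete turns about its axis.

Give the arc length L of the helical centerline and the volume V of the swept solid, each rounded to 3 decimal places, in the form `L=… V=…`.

2πR = 2π·48.5 = 304.734487
per-turn = √(304.734487² + 32.5²) = √(92863.1078 + 1056.25) = √93919.3578 = 306.462653
L = 2 × 306.462653 = 612.925306
V = π·1.75² × L = 9.621128 × 612.925306 = 5897.032522

L=612.925 V=5897.033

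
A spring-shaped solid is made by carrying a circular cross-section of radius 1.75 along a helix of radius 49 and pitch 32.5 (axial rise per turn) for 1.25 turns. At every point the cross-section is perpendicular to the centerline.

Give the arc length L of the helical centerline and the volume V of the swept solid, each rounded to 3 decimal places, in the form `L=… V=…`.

L=386.983 V=3723.217

2πR = 2π·49 = 307.876080
per-turn = √(307.876080² + 32.5²) = √(94787.6807 + 1056.25) = √95843.9307 = 309.586709
L = 1.25 × 309.586709 = 386.983387
V = π·1.75² × L = 9.621128 × 386.983387 = 3723.216506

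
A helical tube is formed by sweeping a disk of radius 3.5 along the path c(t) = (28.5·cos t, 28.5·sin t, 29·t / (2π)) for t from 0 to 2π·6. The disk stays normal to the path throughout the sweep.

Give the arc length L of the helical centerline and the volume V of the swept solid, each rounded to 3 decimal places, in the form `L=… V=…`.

L=1088.423 V=41887.422

2πR = 2π·28.5 = 179.070781
per-turn = √(179.070781² + 29²) = √(32066.3447 + 841) = √32907.3447 = 181.403817
L = 6 × 181.403817 = 1088.422900
V = π·3.5² × L = 38.484510 × 1088.422900 = 41887.421985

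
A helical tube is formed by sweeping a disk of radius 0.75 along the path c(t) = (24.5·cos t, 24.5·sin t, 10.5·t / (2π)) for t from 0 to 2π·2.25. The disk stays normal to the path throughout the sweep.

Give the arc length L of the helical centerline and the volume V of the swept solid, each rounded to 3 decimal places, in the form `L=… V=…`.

L=347.165 V=613.492

2πR = 2π·24.5 = 153.938040
per-turn = √(153.938040² + 10.5²) = √(23696.9202 + 110.25) = √23807.1702 = 154.295723
L = 2.25 × 154.295723 = 347.165377
V = π·0.75² × L = 1.767146 × 347.165377 = 613.491861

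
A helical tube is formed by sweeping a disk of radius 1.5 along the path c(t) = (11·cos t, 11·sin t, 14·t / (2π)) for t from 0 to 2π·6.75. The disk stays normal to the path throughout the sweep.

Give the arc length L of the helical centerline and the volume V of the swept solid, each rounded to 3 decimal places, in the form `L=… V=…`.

L=476.001 V=3364.655

2πR = 2π·11 = 69.115038
per-turn = √(69.115038² + 14²) = √(4776.8885 + 196) = √4972.8885 = 70.518710
L = 6.75 × 70.518710 = 476.001296
V = π·1.5² × L = 7.068583 × 476.001296 = 3364.654892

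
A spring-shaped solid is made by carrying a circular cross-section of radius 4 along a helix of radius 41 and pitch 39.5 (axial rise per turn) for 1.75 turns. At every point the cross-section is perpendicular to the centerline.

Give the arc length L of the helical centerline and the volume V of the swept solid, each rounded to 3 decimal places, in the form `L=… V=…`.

L=456.087 V=22925.448

2πR = 2π·41 = 257.610598
per-turn = √(257.610598² + 39.5²) = √(66363.2200 + 1560.25) = √67923.4700 = 260.621315
L = 1.75 × 260.621315 = 456.087302
V = π·4² × L = 50.265482 × 456.087302 = 22925.448267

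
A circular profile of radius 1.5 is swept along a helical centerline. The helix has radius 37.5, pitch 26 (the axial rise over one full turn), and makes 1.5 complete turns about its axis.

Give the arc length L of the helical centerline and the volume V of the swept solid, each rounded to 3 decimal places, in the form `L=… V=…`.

2πR = 2π·37.5 = 235.619449
per-turn = √(235.619449² + 26²) = √(55516.5248 + 676) = √56192.5248 = 237.049625
L = 1.5 × 237.049625 = 355.574438
V = π·1.5² × L = 7.068583 × 355.574438 = 2513.407592

L=355.574 V=2513.408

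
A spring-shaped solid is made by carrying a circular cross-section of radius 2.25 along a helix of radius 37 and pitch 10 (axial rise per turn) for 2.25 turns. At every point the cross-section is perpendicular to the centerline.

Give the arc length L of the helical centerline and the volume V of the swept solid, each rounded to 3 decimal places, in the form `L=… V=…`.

2πR = 2π·37 = 232.477856
per-turn = √(232.477856² + 10²) = √(54045.9537 + 100) = √54145.9537 = 232.692831
L = 2.25 × 232.692831 = 523.558870
V = π·2.25² × L = 15.904313 × 523.558870 = 8326.844046

L=523.559 V=8326.844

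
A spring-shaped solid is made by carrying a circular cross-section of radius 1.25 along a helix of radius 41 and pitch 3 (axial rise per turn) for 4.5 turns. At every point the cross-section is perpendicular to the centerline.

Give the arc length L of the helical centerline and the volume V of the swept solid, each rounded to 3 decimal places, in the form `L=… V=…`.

L=1159.326 V=5690.830

2πR = 2π·41 = 257.610598
per-turn = √(257.610598² + 3²) = √(66363.2200 + 9) = √66372.2200 = 257.628065
L = 4.5 × 257.628065 = 1159.326294
V = π·1.25² × L = 4.908739 × 1159.326294 = 5690.829636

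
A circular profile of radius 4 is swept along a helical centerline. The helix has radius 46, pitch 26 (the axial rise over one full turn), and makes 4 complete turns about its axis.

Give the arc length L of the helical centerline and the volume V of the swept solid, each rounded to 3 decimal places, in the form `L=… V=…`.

2πR = 2π·46 = 289.026524
per-turn = √(289.026524² + 26²) = √(83536.3317 + 676) = √84212.3317 = 290.193611
L = 4 × 290.193611 = 1160.774443
V = π·4² × L = 50.265482 × 1160.774443 = 58346.887378

L=1160.774 V=58346.887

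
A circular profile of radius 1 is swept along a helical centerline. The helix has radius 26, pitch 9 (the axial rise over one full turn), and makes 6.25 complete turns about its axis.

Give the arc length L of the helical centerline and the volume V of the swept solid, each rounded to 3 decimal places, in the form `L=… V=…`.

L=1022.566 V=3212.486

2πR = 2π·26 = 163.362818
per-turn = √(163.362818² + 9²) = √(26687.4103 + 81) = √26768.4103 = 163.610545
L = 6.25 × 163.610545 = 1022.565904
V = π·1² × L = 3.141593 × 1022.565904 = 3212.485531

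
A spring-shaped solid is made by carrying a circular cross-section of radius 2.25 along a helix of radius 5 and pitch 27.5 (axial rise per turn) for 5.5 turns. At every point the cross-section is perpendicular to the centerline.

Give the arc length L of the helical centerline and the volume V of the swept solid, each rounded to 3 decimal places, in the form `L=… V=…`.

L=229.635 V=3652.183

2πR = 2π·5 = 31.415927
per-turn = √(31.415927² + 27.5²) = √(986.9604 + 756.25) = √1743.2104 = 41.751772
L = 5.5 × 41.751772 = 229.634744
V = π·2.25² × L = 15.904313 × 229.634744 = 3652.182806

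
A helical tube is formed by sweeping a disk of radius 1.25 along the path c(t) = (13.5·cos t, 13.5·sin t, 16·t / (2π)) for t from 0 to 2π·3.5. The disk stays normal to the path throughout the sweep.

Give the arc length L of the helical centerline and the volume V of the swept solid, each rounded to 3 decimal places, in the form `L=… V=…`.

2πR = 2π·13.5 = 84.823002
per-turn = √(84.823002² + 16²) = √(7194.9416 + 256) = √7450.9416 = 86.318837
L = 3.5 × 86.318837 = 302.115929
V = π·1.25² × L = 4.908739 × 302.115929 = 1483.008100

L=302.116 V=1483.008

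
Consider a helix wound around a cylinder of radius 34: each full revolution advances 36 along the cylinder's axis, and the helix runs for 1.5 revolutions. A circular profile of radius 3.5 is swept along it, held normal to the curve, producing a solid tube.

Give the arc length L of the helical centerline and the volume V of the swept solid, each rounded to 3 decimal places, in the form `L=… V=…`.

2πR = 2π·34 = 213.628300
per-turn = √(213.628300² + 36²) = √(45637.0508 + 1296) = √46933.0508 = 216.640372
L = 1.5 × 216.640372 = 324.960558
V = π·3.5² × L = 38.484510 × 324.960558 = 12505.947842

L=324.961 V=12505.948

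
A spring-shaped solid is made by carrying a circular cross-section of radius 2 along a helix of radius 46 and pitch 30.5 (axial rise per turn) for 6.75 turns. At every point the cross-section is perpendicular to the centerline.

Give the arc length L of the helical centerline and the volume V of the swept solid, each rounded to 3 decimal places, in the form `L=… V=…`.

2πR = 2π·46 = 289.026524
per-turn = √(289.026524² + 30.5²) = √(83536.3317 + 930.25) = √84466.5817 = 290.631350
L = 6.75 × 290.631350 = 1961.761613
V = π·2² × L = 12.566371 × 1961.761613 = 24652.223487

L=1961.762 V=24652.223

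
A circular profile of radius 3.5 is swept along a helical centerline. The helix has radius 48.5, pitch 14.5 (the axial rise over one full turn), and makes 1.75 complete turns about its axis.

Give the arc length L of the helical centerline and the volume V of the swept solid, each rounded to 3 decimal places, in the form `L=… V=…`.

L=533.889 V=20546.446

2πR = 2π·48.5 = 304.734487
per-turn = √(304.734487² + 14.5²) = √(92863.1078 + 210.25) = √93073.3578 = 305.079265
L = 1.75 × 305.079265 = 533.888713
V = π·3.5² × L = 38.484510 × 533.888713 = 20546.445533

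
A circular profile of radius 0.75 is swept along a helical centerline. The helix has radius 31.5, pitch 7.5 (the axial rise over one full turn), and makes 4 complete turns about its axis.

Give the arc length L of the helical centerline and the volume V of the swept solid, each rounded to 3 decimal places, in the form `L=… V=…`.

L=792.250 V=1400.021

2πR = 2π·31.5 = 197.920337
per-turn = √(197.920337² + 7.5²) = √(39172.4599 + 56.25) = √39228.7099 = 198.062389
L = 4 × 198.062389 = 792.249555
V = π·0.75² × L = 1.767146 × 792.249555 = 1400.020528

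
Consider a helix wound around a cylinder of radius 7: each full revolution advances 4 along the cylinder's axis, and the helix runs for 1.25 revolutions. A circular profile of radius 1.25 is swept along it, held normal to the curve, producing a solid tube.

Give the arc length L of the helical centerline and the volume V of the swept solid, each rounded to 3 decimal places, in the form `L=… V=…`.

2πR = 2π·7 = 43.982297
per-turn = √(43.982297² + 4²) = √(1934.4425 + 16) = √1950.4425 = 44.163814
L = 1.25 × 44.163814 = 55.204767
V = π·1.25² × L = 4.908739 × 55.204767 = 270.985768

L=55.205 V=270.986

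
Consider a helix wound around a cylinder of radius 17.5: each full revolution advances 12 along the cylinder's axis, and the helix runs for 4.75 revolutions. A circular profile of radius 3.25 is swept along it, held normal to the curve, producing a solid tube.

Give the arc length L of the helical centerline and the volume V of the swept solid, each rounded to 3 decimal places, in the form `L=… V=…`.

L=525.391 V=17434.085

2πR = 2π·17.5 = 109.955743
per-turn = √(109.955743² + 12²) = √(12090.2654 + 144) = √12234.2654 = 110.608614
L = 4.75 × 110.608614 = 525.390914
V = π·3.25² × L = 33.183072 × 525.390914 = 17434.084751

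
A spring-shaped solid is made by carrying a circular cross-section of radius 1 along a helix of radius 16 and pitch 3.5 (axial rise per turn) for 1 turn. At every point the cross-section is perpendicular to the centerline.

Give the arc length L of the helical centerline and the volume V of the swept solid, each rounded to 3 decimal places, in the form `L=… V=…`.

2πR = 2π·16 = 100.530965
per-turn = √(100.530965² + 3.5²) = √(10106.4749 + 12.25) = √10118.7249 = 100.591873
L = 1 × 100.591873 = 100.591873
V = π·1² × L = 3.141593 × 100.591873 = 316.018689

L=100.592 V=316.019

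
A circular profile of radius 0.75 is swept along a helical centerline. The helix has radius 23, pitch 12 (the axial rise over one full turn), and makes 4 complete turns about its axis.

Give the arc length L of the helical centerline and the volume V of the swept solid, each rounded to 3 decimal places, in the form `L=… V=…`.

2πR = 2π·23 = 144.513262
per-turn = √(144.513262² + 12²) = √(20884.0829 + 144) = √21028.0829 = 145.010630
L = 4 × 145.010630 = 580.042521
V = π·0.75² × L = 1.767146 × 580.042521 = 1025.019745

L=580.043 V=1025.020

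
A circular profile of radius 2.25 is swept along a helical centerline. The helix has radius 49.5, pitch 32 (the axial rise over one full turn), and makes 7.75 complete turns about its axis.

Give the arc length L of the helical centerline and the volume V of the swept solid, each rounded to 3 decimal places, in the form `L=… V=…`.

2πR = 2π·49.5 = 311.017673
per-turn = √(311.017673² + 32²) = √(96731.9927 + 1024) = √97755.9927 = 312.659548
L = 7.75 × 312.659548 = 2423.111494
V = π·2.25² × L = 15.904313 × 2423.111494 = 38537.923175

L=2423.111 V=38537.923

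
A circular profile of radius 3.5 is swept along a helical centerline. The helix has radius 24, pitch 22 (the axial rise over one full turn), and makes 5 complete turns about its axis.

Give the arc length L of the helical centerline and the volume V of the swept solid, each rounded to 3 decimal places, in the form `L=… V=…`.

L=761.964 V=29323.813

2πR = 2π·24 = 150.796447
per-turn = √(150.796447² + 22²) = √(22739.5685 + 484) = √23223.5685 = 152.392810
L = 5 × 152.392810 = 761.964050
V = π·3.5² × L = 38.484510 × 761.964050 = 29323.813107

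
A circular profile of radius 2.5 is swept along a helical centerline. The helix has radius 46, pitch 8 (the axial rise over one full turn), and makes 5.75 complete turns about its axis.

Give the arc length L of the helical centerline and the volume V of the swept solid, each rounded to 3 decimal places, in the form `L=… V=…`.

L=1662.539 V=32643.877

2πR = 2π·46 = 289.026524
per-turn = √(289.026524² + 8²) = √(83536.3317 + 64) = √83600.3317 = 289.137219
L = 5.75 × 289.137219 = 1662.539012
V = π·2.5² × L = 19.634954 × 1662.539012 = 32643.877158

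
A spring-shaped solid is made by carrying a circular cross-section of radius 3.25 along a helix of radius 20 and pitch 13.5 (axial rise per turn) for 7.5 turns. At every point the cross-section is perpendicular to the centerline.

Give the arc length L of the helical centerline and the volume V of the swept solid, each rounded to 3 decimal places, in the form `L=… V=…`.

L=947.901 V=31454.261

2πR = 2π·20 = 125.663706
per-turn = √(125.663706² + 13.5²) = √(15791.3670 + 182.25) = √15973.6170 = 126.386776
L = 7.5 × 126.386776 = 947.900817
V = π·3.25² × L = 33.183072 × 947.900817 = 31454.261437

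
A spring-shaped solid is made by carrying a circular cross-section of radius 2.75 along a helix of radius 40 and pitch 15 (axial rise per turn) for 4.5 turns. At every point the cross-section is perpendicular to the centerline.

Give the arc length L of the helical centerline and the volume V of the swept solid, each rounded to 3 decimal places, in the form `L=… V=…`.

2πR = 2π·40 = 251.327412
per-turn = √(251.327412² + 15²) = √(63165.4682 + 225) = √63390.4682 = 251.774638
L = 4.5 × 251.774638 = 1132.985869
V = π·2.75² × L = 23.758294 × 1132.985869 = 26917.811886

L=1132.986 V=26917.812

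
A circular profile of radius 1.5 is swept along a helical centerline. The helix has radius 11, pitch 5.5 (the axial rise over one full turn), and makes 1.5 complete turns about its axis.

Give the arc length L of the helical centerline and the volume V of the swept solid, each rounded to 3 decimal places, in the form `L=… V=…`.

2πR = 2π·11 = 69.115038
per-turn = √(69.115038² + 5.5²) = √(4776.8885 + 30.25) = √4807.1385 = 69.333531
L = 1.5 × 69.333531 = 104.000297
V = π·1.5² × L = 7.068583 × 104.000297 = 735.134777

L=104.000 V=735.135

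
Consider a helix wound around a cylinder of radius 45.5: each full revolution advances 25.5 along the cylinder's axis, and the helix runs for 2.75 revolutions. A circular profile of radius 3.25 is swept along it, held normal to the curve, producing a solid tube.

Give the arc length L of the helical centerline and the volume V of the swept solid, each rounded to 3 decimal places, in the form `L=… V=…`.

2πR = 2π·45.5 = 285.884931
per-turn = √(285.884931² + 25.5²) = √(81730.1940 + 650.25) = √82380.4440 = 287.019937
L = 2.75 × 287.019937 = 789.304826
V = π·3.25² × L = 33.183072 × 789.304826 = 26191.559184

L=789.305 V=26191.559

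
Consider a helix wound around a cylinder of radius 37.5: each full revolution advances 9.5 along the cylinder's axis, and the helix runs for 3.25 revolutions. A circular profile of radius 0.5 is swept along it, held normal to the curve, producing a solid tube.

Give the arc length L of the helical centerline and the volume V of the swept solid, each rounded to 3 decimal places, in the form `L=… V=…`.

2πR = 2π·37.5 = 235.619449
per-turn = √(235.619449² + 9.5²) = √(55516.5248 + 90.25) = √55606.7748 = 235.810888
L = 3.25 × 235.810888 = 766.385385
V = π·0.5² × L = 0.785398 × 766.385385 = 601.917674

L=766.385 V=601.918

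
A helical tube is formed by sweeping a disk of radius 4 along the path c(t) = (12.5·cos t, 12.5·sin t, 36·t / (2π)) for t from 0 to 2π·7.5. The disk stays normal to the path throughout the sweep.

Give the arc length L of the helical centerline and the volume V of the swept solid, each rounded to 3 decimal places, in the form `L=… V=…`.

L=647.980 V=32571.035

2πR = 2π·12.5 = 78.539816
per-turn = √(78.539816² + 36²) = √(6168.5028 + 1296) = √7464.5028 = 86.397354
L = 7.5 × 86.397354 = 647.980154
V = π·4² × L = 50.265482 × 647.980154 = 32571.035054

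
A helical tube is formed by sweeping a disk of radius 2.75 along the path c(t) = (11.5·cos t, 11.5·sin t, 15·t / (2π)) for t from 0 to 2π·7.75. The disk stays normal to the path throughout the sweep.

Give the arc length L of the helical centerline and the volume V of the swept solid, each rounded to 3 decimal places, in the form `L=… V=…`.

2πR = 2π·11.5 = 72.256631
per-turn = √(72.256631² + 15²) = √(5221.0207 + 225) = √5446.0207 = 73.797159
L = 7.75 × 73.797159 = 571.927985
V = π·2.75² × L = 23.758294 × 571.927985 = 13588.033467

L=571.928 V=13588.033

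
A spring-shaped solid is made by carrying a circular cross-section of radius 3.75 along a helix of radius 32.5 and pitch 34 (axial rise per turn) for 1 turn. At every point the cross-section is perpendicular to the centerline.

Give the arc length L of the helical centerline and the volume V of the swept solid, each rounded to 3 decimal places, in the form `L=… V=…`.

L=207.015 V=9145.628

2πR = 2π·32.5 = 204.203522
per-turn = √(204.203522² + 34²) = √(41699.0786 + 1156) = √42855.0786 = 207.014682
L = 1 × 207.014682 = 207.014682
V = π·3.75² × L = 44.178647 × 207.014682 = 9145.628499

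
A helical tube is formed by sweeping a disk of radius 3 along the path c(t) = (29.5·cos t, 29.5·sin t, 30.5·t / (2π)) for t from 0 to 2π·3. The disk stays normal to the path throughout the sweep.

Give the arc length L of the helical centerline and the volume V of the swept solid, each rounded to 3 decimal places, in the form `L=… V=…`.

L=563.540 V=15933.712

2πR = 2π·29.5 = 185.353967
per-turn = √(185.353967² + 30.5²) = √(34356.0929 + 930.25) = √35286.3429 = 187.846594
L = 3 × 187.846594 = 563.539782
V = π·3² × L = 28.274334 × 563.539782 = 15933.711962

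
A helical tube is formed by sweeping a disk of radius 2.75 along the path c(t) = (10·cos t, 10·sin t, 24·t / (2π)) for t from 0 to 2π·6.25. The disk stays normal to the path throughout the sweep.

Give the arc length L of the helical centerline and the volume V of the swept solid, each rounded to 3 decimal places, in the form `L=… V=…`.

2πR = 2π·10 = 62.831853
per-turn = √(62.831853² + 24²) = √(3947.8418 + 576) = √4523.8418 = 67.259511
L = 6.25 × 67.259511 = 420.371941
V = π·2.75² × L = 23.758294 × 420.371941 = 9987.320349

L=420.372 V=9987.320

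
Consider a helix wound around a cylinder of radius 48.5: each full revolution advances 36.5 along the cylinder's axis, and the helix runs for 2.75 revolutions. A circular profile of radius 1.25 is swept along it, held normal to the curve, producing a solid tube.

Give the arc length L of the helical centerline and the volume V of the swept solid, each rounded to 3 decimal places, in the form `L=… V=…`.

2πR = 2π·48.5 = 304.734487
per-turn = √(304.734487² + 36.5²) = √(92863.1078 + 1332.25) = √94195.3578 = 306.912622
L = 2.75 × 306.912622 = 844.009712
V = π·1.25² × L = 4.908739 × 844.009712 = 4143.022984

L=844.010 V=4143.023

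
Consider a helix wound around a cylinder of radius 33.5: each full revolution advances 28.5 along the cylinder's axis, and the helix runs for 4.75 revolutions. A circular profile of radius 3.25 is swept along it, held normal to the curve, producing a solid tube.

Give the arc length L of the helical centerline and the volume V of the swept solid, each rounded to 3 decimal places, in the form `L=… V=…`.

2πR = 2π·33.5 = 210.486708
per-turn = √(210.486708² + 28.5²) = √(44304.6542 + 812.25) = √45116.9042 = 212.407401
L = 4.75 × 212.407401 = 1008.935157
V = π·3.25² × L = 33.183072 × 1008.935157 = 33479.568349

L=1008.935 V=33479.568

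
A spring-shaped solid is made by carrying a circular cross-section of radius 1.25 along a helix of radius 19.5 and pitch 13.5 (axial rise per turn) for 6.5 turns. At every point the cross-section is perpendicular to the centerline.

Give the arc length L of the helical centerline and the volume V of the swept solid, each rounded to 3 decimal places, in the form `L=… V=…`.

L=801.213 V=3932.947

2πR = 2π·19.5 = 122.522113
per-turn = √(122.522113² + 13.5²) = √(15011.6683 + 182.25) = √15193.9183 = 123.263613
L = 6.5 × 123.263613 = 801.213485
V = π·1.25² × L = 4.908739 × 801.213485 = 3932.947496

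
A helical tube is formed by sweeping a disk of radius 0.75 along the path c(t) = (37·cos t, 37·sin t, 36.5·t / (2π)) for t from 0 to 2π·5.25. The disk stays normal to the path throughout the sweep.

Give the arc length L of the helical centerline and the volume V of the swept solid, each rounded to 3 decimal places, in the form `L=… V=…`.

2πR = 2π·37 = 232.477856
per-turn = √(232.477856² + 36.5²) = √(54045.9537 + 1332.25) = √55378.2037 = 235.325740
L = 5.25 × 235.325740 = 1235.460133
V = π·0.75² × L = 1.767146 × 1235.460133 = 2183.238268

L=1235.460 V=2183.238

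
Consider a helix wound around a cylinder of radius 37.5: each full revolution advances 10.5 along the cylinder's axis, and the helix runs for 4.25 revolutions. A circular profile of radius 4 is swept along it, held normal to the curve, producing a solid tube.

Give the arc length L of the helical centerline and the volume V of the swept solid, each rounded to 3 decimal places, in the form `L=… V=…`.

L=1002.376 V=50384.938

2πR = 2π·37.5 = 235.619449
per-turn = √(235.619449² + 10.5²) = √(55516.5248 + 110.25) = √55626.7748 = 235.853291
L = 4.25 × 235.853291 = 1002.376486
V = π·4² × L = 50.265482 × 1002.376486 = 50384.937656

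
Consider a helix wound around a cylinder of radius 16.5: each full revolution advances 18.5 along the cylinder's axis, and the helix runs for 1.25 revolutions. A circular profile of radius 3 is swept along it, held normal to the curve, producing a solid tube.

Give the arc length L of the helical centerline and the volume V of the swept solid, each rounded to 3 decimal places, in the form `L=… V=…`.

L=131.638 V=3721.972

2πR = 2π·16.5 = 103.672558
per-turn = √(103.672558² + 18.5²) = √(10747.9992 + 342.25) = √11090.2492 = 105.310252
L = 1.25 × 105.310252 = 131.637815
V = π·3² × L = 28.274334 × 131.637815 = 3721.971536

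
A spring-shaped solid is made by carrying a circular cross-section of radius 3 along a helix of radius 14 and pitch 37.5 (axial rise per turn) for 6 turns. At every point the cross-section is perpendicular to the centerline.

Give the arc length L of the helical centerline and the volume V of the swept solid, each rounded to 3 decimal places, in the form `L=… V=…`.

2πR = 2π·14 = 87.964594
per-turn = √(87.964594² + 37.5²) = √(7737.7699 + 1406.25) = √9144.0199 = 95.624368
L = 6 × 95.624368 = 573.746211
V = π·3² × L = 28.274334 × 573.746211 = 16222.291933

L=573.746 V=16222.292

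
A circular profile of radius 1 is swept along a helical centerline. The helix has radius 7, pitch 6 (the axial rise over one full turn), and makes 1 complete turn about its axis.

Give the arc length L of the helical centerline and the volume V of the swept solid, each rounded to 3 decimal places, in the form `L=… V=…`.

2πR = 2π·7 = 43.982297
per-turn = √(43.982297² + 6²) = √(1934.4425 + 36) = √1970.4425 = 44.389666
L = 1 × 44.389666 = 44.389666
V = π·1² × L = 3.141593 × 44.389666 = 139.454249

L=44.390 V=139.454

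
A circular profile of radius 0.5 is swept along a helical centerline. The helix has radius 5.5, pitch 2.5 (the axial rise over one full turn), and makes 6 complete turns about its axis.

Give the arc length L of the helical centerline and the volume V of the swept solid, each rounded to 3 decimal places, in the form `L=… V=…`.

L=207.887 V=163.274

2πR = 2π·5.5 = 34.557519
per-turn = √(34.557519² + 2.5²) = √(1194.2221 + 6.25) = √1200.4721 = 34.647830
L = 6 × 34.647830 = 207.886981
V = π·0.5² × L = 0.785398 × 207.886981 = 163.274053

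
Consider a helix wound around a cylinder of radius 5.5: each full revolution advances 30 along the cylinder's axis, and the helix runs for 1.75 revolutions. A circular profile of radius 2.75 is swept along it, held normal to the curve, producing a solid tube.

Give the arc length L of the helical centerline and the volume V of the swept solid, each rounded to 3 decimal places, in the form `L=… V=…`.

2πR = 2π·5.5 = 34.557519
per-turn = √(34.557519² + 30²) = √(1194.2221 + 900) = √2094.2221 = 45.762672
L = 1.75 × 45.762672 = 80.084676
V = π·2.75² × L = 23.758294 × 80.084676 = 1902.675305

L=80.085 V=1902.675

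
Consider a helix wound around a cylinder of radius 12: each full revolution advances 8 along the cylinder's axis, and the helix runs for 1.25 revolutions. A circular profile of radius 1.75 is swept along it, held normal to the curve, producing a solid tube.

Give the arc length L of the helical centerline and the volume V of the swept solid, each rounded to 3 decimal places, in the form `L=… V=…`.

2πR = 2π·12 = 75.398224
per-turn = √(75.398224² + 8²) = √(5684.8921 + 64) = √5748.8921 = 75.821449
L = 1.25 × 75.821449 = 94.776811
V = π·1.75² × L = 9.621128 × 94.776811 = 911.859786

L=94.777 V=911.860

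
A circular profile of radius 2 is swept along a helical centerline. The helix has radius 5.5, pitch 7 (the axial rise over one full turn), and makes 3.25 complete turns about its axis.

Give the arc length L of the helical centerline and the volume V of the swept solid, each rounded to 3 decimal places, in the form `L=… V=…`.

2πR = 2π·5.5 = 34.557519
per-turn = √(34.557519² + 7²) = √(1194.2221 + 49) = √1243.2221 = 35.259355
L = 3.25 × 35.259355 = 114.592905
V = π·2² × L = 12.566371 × 114.592905 = 1440.016908

L=114.593 V=1440.017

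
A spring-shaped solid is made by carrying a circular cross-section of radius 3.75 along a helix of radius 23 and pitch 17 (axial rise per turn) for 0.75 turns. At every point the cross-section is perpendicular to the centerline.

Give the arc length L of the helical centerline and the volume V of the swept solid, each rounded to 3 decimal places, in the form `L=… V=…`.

L=109.132 V=4821.317

2πR = 2π·23 = 144.513262
per-turn = √(144.513262² + 17²) = √(20884.0829 + 289) = √21173.0829 = 145.509735
L = 0.75 × 145.509735 = 109.132301
V = π·3.75² × L = 44.178647 × 109.132301 = 4821.317372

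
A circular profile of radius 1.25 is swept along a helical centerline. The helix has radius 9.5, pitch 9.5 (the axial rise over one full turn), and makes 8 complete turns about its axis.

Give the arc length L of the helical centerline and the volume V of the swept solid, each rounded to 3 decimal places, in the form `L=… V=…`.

L=483.532 V=2373.533

2πR = 2π·9.5 = 59.690260
per-turn = √(59.690260² + 9.5²) = √(3562.9272 + 90.25) = √3653.1772 = 60.441519
L = 8 × 60.441519 = 483.532150
V = π·1.25² × L = 4.908739 × 483.532150 = 2373.532891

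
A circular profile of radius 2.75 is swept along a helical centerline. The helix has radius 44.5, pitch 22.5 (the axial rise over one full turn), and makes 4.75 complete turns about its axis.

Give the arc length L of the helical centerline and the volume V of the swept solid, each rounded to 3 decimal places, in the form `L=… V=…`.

2πR = 2π·44.5 = 279.601746
per-turn = √(279.601746² + 22.5²) = √(78177.1365 + 506.25) = √78683.3865 = 280.505591
L = 4.75 × 280.505591 = 1332.401556
V = π·2.75² × L = 23.758294 × 1332.401556 = 31655.588489

L=1332.402 V=31655.588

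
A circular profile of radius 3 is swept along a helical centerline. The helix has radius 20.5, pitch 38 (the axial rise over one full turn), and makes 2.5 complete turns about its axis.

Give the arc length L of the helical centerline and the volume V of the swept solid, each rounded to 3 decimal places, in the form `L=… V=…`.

2πR = 2π·20.5 = 128.805299
per-turn = √(128.805299² + 38²) = √(16590.8050 + 1444) = √18034.8050 = 134.293727
L = 2.5 × 134.293727 = 335.734316
V = π·3² × L = 28.274334 × 335.734316 = 9492.664159

L=335.734 V=9492.664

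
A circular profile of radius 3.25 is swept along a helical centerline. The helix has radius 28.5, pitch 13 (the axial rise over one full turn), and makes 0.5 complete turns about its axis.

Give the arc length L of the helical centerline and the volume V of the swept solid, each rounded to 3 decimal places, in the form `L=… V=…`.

2πR = 2π·28.5 = 179.070781
per-turn = √(179.070781² + 13²) = √(32066.3447 + 169) = √32235.3447 = 179.542042
L = 0.5 × 179.542042 = 89.771021
V = π·3.25² × L = 33.183072 × 89.771021 = 2978.878283

L=89.771 V=2978.878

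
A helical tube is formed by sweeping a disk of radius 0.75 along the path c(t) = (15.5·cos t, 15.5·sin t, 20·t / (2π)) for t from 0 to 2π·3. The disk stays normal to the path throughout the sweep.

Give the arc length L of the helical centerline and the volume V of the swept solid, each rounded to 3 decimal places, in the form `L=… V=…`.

L=298.265 V=527.078

2πR = 2π·15.5 = 97.389372
per-turn = √(97.389372² + 20²) = √(9484.6898 + 400) = √9884.6898 = 99.421777
L = 3 × 99.421777 = 298.265332
V = π·0.75² × L = 1.767146 × 298.265332 = 527.078349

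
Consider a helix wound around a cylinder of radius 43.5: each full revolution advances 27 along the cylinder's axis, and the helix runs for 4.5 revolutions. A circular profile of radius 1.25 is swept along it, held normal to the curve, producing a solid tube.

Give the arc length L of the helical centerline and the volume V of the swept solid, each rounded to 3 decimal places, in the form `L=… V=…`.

L=1235.920 V=6066.809

2πR = 2π·43.5 = 273.318561
per-turn = √(273.318561² + 27²) = √(74703.0357 + 729) = √75432.0357 = 274.648932
L = 4.5 × 274.648932 = 1235.920193
V = π·1.25² × L = 4.908739 × 1235.920193 = 6066.809060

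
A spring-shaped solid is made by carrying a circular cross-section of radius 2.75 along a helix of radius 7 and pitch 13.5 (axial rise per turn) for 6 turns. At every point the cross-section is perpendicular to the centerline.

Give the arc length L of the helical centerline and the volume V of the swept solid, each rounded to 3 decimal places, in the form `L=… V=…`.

2πR = 2π·7 = 43.982297
per-turn = √(43.982297² + 13.5²) = √(1934.4425 + 182.25) = √2116.6925 = 46.007526
L = 6 × 46.007526 = 276.045157
V = π·2.75² × L = 23.758294 × 276.045157 = 6558.362117

L=276.045 V=6558.362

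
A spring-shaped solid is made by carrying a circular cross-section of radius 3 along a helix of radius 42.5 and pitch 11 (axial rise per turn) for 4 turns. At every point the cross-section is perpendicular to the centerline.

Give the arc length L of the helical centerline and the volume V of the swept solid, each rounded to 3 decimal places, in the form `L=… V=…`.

L=1069.047 V=30226.602

2πR = 2π·42.5 = 267.035376
per-turn = √(267.035376² + 11²) = √(71307.8918 + 121) = √71428.8918 = 267.261841
L = 4 × 267.261841 = 1069.047365
V = π·3² × L = 28.274334 × 1069.047365 = 30226.602136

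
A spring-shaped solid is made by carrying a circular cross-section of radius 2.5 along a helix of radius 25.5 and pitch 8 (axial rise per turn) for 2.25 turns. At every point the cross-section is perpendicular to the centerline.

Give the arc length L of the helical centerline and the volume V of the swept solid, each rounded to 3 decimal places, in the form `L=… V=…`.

L=360.947 V=7087.175

2πR = 2π·25.5 = 160.221225
per-turn = √(160.221225² + 8²) = √(25670.8410 + 64) = √25734.8410 = 160.420825
L = 2.25 × 160.420825 = 360.946856
V = π·2.5² × L = 19.634954 × 360.946856 = 7087.174943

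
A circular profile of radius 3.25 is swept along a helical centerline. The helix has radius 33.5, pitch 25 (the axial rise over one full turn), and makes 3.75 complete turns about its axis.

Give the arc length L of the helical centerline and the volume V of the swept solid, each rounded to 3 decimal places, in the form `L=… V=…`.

L=794.873 V=26376.332

2πR = 2π·33.5 = 210.486708
per-turn = √(210.486708² + 25²) = √(44304.6542 + 625) = √44929.6542 = 211.966163
L = 3.75 × 211.966163 = 794.873110
V = π·3.25² × L = 33.183072 × 794.873110 = 26376.331973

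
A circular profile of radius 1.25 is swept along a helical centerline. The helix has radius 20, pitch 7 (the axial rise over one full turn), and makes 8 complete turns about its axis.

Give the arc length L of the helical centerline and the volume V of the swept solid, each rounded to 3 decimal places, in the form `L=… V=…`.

2πR = 2π·20 = 125.663706
per-turn = √(125.663706² + 7²) = √(15791.3670 + 49) = √15840.3670 = 125.858520
L = 8 × 125.858520 = 1006.868160
V = π·1.25² × L = 4.908739 × 1006.868160 = 4942.452520

L=1006.868 V=4942.453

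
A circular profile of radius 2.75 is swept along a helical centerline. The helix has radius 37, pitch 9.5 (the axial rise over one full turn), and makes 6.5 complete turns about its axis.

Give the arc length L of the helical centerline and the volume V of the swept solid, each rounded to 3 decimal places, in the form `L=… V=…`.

L=1512.367 V=35931.266

2πR = 2π·37 = 232.477856
per-turn = √(232.477856² + 9.5²) = √(54045.9537 + 90.25) = √54136.2037 = 232.671880
L = 6.5 × 232.671880 = 1512.367219
V = π·2.75² × L = 23.758294 × 1512.367219 = 35931.265704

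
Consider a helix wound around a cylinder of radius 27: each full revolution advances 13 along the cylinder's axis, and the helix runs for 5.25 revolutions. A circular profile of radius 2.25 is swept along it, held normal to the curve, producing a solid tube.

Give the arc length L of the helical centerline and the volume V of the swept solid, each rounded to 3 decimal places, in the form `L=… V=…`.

L=893.253 V=14206.570

2πR = 2π·27 = 169.646003
per-turn = √(169.646003² + 13²) = √(28779.7664 + 169) = √28948.7664 = 170.143370
L = 5.25 × 170.143370 = 893.252694
V = π·2.25² × L = 15.904313 × 893.252694 = 14206.570258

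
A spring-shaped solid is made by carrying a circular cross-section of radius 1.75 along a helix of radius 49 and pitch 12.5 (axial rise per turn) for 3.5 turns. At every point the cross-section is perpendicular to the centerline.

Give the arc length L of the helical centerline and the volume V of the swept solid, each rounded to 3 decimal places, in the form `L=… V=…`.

2πR = 2π·49 = 307.876080
per-turn = √(307.876080² + 12.5²) = √(94787.6807 + 156.25) = √94943.9307 = 308.129730
L = 3.5 × 308.129730 = 1078.454056
V = π·1.75² × L = 9.621128 × 1078.454056 = 10375.943976

L=1078.454 V=10375.944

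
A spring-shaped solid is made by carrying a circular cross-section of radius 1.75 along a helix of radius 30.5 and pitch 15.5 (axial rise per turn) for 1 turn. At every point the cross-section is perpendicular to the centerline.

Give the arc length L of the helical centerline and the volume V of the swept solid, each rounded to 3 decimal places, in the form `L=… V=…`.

2πR = 2π·30.5 = 191.637152
per-turn = √(191.637152² + 15.5²) = √(36724.7980 + 240.25) = √36965.0480 = 192.262966
L = 1 × 192.262966 = 192.262966
V = π·1.75² × L = 9.621128 × 192.262966 = 1849.786507

L=192.263 V=1849.787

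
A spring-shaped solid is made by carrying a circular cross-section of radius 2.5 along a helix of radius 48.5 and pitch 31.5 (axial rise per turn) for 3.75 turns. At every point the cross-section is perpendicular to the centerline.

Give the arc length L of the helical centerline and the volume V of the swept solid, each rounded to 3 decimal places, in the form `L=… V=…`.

2πR = 2π·48.5 = 304.734487
per-turn = √(304.734487² + 31.5²) = √(92863.1078 + 992.25) = √93855.3578 = 306.358218
L = 3.75 × 306.358218 = 1148.843318
V = π·2.5² × L = 19.634954 × 1148.843318 = 22557.485799

L=1148.843 V=22557.486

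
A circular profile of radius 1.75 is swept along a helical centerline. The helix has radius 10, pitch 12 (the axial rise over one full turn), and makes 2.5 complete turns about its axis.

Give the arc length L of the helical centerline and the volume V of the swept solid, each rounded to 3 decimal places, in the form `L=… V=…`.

L=159.919 V=1538.599

2πR = 2π·10 = 62.831853
per-turn = √(62.831853² + 12²) = √(3947.8418 + 144) = √4091.8418 = 63.967506
L = 2.5 × 63.967506 = 159.918764
V = π·1.75² × L = 9.621128 × 159.918764 = 1538.598816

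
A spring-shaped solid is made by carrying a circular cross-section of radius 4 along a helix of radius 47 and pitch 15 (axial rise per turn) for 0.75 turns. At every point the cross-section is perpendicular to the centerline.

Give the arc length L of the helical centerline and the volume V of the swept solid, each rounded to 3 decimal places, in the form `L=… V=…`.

2πR = 2π·47 = 295.309709
per-turn = √(295.309709² + 15²) = √(87207.8245 + 225) = √87432.8245 = 295.690420
L = 0.75 × 295.690420 = 221.767815
V = π·4² × L = 50.265482 × 221.767815 = 11147.266215

L=221.768 V=11147.266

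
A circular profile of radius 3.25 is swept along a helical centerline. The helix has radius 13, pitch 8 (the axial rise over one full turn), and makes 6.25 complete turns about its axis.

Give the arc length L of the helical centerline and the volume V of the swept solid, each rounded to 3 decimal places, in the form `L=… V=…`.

L=512.951 V=17021.307

2πR = 2π·13 = 81.681409
per-turn = √(81.681409² + 8²) = √(6671.8526 + 64) = √6735.8526 = 82.072240
L = 6.25 × 82.072240 = 512.951500
V = π·3.25² × L = 33.183072 × 512.951500 = 17021.306760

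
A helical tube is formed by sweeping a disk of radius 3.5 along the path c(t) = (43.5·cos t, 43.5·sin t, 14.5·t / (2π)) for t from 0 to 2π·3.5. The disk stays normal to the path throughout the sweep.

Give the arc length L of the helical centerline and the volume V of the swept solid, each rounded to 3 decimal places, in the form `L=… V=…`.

L=957.960 V=36866.629

2πR = 2π·43.5 = 273.318561
per-turn = √(273.318561² + 14.5²) = √(74703.0357 + 210.25) = √74913.2857 = 273.702915
L = 3.5 × 273.702915 = 957.960203
V = π·3.5² × L = 38.484510 × 957.960203 = 36866.629007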